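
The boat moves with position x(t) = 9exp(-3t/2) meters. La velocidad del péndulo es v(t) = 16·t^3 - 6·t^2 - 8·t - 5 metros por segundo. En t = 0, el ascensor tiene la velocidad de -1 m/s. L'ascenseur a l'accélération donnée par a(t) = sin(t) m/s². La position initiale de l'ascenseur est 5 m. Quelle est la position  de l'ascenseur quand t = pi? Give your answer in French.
Nous devons trouver l'intégrale de notre équation de l'accélération a(t) = sin(t) 2 fois. L'intégrale de l'accélération est la vitesse. En utilisant v(0) = -1, nous obtenons v(t) = -cos(t). En prenant ∫v(t)dt et en appliquant x(0) = 5, nous trouvons x(t) = 5 - sin(t). En utilisant x(t) = 5 - sin(t) et en substituant t = pi, nous trouvons x = 5.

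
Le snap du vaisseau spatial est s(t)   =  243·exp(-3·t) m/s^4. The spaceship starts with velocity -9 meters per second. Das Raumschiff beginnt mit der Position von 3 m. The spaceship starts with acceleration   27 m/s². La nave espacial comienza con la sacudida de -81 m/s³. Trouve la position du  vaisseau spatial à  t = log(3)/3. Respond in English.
We need to integrate our snap equation s(t) = 243·exp(-3·t) 4 times. The antiderivative of snap, with j(0) = -81, gives jerk: j(t) = -81·exp(-3·t). Integrating jerk and using the initial condition a(0) = 27, we get a(t) = 27·exp(-3·t). Integrating acceleration and using the initial condition v(0) = -9, we get v(t) = -9·exp(-3·t). Integrating velocity and using the initial condition x(0) = 3, we get x(t) = 3·exp(-3·t). Using x(t) = 3·exp(-3·t) and substituting t = log(3)/3, we find x = 1.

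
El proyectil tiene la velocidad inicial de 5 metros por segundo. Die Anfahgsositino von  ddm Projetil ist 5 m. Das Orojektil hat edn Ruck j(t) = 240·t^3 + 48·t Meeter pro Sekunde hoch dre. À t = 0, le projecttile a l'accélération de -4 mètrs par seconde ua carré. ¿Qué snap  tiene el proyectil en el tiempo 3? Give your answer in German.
Ausgehend von dem Ruck j(t) = 240·t^3 + 48·t, nehmen wir 1 Ableitung. Die Ableitung von dem Ruck ergibt den Snap: s(t) = 720·t^2 + 48. Aus der Gleichung für den Snap s(t) = 720·t^2 + 48, setzen wir t = 3 ein und erhalten s = 6528.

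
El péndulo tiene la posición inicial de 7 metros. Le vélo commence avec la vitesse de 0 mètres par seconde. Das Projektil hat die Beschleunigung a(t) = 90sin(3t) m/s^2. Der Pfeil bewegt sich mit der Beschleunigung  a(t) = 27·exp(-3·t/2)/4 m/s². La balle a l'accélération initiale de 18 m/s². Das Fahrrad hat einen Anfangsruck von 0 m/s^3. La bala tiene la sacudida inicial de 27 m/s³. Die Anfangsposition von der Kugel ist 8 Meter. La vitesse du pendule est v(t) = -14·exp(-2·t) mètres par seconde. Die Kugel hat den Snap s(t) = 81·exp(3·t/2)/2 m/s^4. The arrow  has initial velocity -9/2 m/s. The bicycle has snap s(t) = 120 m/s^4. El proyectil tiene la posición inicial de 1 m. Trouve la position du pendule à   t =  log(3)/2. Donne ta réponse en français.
Nous devons intégrer notre équation de la vitesse v(t) = -14·exp(-2·t) 1 fois. En prenant ∫v(t)dt et en appliquant x(0) = 7, nous trouvons x(t) = 7·exp(-2·t). De l'équation de la position x(t) = 7·exp(-2·t), nous substituons t = log(3)/2 pour obtenir x = 7/3.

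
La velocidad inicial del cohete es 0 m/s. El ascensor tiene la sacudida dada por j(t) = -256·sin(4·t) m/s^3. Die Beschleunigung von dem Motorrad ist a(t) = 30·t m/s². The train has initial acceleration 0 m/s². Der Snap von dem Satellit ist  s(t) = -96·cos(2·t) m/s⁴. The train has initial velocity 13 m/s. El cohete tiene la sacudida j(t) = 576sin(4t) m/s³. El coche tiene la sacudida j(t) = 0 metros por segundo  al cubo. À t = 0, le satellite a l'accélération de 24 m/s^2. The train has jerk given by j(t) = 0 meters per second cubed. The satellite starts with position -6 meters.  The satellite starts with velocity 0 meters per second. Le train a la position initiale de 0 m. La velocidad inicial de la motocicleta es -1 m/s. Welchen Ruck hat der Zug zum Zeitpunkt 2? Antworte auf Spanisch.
Tenemos la sacudida j(t) = 0. Sustituyendo t = 2: j(2) = 0.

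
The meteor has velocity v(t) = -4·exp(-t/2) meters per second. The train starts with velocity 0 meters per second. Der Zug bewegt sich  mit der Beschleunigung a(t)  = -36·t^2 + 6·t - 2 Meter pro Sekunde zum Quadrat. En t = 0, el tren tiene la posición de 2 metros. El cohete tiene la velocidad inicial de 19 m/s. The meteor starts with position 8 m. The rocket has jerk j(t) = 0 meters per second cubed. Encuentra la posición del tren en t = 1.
Para resolver esto, necesitamos tomar 2 antiderivadas de nuestra ecuación de la aceleración a(t) = -36·t^2 + 6·t - 2. La integral de la aceleración es la velocidad. Usando v(0) = 0, obtenemos v(t) = t·(-12·t^2 + 3·t - 2). La antiderivada de la velocidad es la posición. Usando x(0) = 2, obtenemos x(t) = -3·t^4 + t^3 - t^2 + 2. Tenemos la posición x(t) = -3·t^4 + t^3 - t^2 + 2. Sustituyendo t = 1: x(1) = -1.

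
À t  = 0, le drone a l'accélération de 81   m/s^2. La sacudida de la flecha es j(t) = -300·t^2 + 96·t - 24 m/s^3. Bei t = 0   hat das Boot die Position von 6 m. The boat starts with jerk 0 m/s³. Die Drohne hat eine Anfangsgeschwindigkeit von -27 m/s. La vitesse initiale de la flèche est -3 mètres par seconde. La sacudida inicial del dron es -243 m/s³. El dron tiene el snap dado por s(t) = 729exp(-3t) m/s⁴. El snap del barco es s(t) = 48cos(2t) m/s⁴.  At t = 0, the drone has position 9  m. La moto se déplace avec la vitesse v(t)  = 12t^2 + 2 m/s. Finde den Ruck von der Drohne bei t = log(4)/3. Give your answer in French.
Nous devons intégrer notre équation du snap s(t) = 729·exp(-3·t) 1 fois. En prenant ∫s(t)dt et en appliquant j(0) = -243, nous trouvons j(t) = -243·exp(-3·t). Nous avons le jerk j(t) = -243·exp(-3·t). En substituant t = log(4)/3: j(log(4)/3) = -243/4.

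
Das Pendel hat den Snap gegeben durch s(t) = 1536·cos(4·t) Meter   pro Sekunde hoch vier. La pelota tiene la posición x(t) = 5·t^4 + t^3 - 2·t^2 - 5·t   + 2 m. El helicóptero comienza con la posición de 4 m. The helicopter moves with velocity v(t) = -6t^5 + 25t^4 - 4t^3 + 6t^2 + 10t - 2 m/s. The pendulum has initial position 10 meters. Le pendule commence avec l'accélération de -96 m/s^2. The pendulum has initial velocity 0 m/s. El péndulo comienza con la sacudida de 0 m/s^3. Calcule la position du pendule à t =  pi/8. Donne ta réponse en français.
Nous devons intégrer notre équation du snap s(t) = 1536·cos(4·t) 4 fois. L'intégrale du snap, avec j(0) = 0, donne le jerk: j(t) = 384·sin(4·t). L'intégrale du jerk est l'accélération. En utilisant a(0) = -96, nous obtenons a(t) = -96·cos(4·t). En intégrant l'accélération et en utilisant la condition initiale v(0) = 0, nous obtenons v(t) = -24·sin(4·t). La primitive de la vitesse, avec x(0) = 10, donne la position: x(t) = 6·cos(4·t) + 4. En utilisant x(t) = 6·cos(4·t) + 4 et en substituant t = pi/8, nous trouvons x = 4.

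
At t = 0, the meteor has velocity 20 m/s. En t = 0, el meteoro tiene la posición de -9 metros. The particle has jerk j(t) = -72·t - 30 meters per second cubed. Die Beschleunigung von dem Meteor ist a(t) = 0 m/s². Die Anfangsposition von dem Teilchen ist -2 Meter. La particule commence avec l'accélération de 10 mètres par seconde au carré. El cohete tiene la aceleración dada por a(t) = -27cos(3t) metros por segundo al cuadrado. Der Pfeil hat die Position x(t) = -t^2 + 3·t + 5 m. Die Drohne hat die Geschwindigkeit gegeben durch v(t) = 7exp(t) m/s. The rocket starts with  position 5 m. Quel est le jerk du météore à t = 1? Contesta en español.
Partiendo de la aceleración a(t) = 0, tomamos 1 derivada. Derivando la aceleración, obtenemos la sacudida: j(t) = 0. De la ecuación de la sacudida j(t) = 0, sustituimos t = 1 para obtener j = 0.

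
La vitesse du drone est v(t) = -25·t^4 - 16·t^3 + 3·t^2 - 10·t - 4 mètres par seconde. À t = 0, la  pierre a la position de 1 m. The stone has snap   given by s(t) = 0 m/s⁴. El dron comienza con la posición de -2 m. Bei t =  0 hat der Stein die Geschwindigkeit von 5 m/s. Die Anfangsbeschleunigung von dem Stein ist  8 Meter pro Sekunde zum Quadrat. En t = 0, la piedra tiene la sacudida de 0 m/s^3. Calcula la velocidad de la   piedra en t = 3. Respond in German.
Wir müssen unsere Gleichung für den Snap s(t) = 0 3-mal integrieren. Das Integral von dem Snap, mit j(0) = 0, ergibt den Ruck: j(t) = 0. Durch Integration von dem Ruck und Verwendung der Anfangsbedingung a(0) = 8, erhalten wir a(t) = 8. Die Stammfunktion von der Beschleunigung, mit v(0) = 5, ergibt die Geschwindigkeit: v(t) = 8·t + 5. Mit v(t) = 8·t + 5 und Einsetzen von t = 3, finden wir v = 29.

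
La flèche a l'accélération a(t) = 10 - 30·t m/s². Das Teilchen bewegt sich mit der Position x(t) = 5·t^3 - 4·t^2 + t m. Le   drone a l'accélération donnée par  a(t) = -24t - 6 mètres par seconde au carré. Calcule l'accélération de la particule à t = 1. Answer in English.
We must differentiate our position equation x(t) = 5·t^3 - 4·t^2 + t 2 times. Differentiating position, we get velocity: v(t) = 15·t^2 - 8·t + 1. Differentiating velocity, we get acceleration: a(t) = 30·t - 8. From the given acceleration equation a(t) = 30·t - 8, we substitute t = 1 to get a = 22.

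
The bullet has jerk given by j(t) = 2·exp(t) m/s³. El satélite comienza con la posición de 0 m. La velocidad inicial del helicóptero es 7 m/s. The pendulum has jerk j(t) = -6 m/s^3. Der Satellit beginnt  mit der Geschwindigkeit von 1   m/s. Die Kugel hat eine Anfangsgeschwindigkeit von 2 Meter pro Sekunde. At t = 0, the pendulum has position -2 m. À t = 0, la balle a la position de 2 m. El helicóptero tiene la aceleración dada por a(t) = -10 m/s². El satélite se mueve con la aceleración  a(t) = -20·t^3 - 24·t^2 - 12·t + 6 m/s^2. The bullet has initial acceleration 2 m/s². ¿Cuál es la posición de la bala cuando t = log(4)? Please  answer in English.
We must find the integral of our jerk equation j(t) = 2·exp(t) 3 times. The integral of jerk is acceleration. Using a(0) = 2, we get a(t) = 2·exp(t). The antiderivative of acceleration, with v(0) = 2, gives velocity: v(t) = 2·exp(t). The antiderivative of velocity is position. Using x(0) = 2, we get x(t) = 2·exp(t). From the given position equation x(t) = 2·exp(t), we substitute t = log(4) to get x = 8.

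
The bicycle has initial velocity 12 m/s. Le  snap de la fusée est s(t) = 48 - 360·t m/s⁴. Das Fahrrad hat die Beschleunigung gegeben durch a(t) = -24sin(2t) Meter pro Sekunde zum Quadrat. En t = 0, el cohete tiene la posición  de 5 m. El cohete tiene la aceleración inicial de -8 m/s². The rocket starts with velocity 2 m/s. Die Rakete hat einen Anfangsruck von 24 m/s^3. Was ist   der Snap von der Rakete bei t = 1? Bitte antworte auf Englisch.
Using s(t) = 48 - 360·t and substituting t = 1, we find s = -312.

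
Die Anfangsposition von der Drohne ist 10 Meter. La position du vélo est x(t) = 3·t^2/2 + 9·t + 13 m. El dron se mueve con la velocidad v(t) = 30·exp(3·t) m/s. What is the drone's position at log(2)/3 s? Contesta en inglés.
To find the answer, we compute 1 antiderivative of v(t) = 30·exp(3·t). Integrating velocity and using the initial condition x(0) = 10, we get x(t) = 10·exp(3·t). Using x(t) = 10·exp(3·t) and substituting t = log(2)/3, we find x = 20.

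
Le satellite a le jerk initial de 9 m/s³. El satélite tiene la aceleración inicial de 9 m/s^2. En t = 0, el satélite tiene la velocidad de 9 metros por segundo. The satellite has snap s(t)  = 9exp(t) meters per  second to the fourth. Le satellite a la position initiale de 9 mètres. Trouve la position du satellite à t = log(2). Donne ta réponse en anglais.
To find the answer, we compute 4 integrals of s(t) = 9·exp(t). The antiderivative of snap is jerk. Using j(0) = 9, we get j(t) = 9·exp(t). The antiderivative of jerk is acceleration. Using a(0) = 9, we get a(t) = 9·exp(t). Taking ∫a(t)dt and applying v(0) = 9, we find v(t) = 9·exp(t). Taking ∫v(t)dt and applying x(0) = 9, we find x(t) = 9·exp(t). Using x(t) = 9·exp(t) and substituting t = log(2), we find x = 18.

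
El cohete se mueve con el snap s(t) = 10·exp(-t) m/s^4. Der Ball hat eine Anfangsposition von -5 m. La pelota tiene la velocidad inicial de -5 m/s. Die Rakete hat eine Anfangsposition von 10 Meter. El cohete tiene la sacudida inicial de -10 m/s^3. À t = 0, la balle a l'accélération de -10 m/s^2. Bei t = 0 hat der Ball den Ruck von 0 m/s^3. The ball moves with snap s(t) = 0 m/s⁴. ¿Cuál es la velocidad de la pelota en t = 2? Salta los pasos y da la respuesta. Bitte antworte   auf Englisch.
v(2) = -25.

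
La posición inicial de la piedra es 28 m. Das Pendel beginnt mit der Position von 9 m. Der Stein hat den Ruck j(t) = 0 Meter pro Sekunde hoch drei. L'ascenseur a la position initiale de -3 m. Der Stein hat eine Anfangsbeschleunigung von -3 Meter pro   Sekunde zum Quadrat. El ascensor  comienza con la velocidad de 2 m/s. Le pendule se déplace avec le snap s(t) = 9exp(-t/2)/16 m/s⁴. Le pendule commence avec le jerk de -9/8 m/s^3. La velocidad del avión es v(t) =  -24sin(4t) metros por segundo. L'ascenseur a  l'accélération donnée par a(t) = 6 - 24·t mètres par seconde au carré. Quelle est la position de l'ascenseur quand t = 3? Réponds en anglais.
To solve this, we need to take 2 antiderivatives of our acceleration equation a(t) = 6 - 24·t. The integral of acceleration is velocity. Using v(0) = 2, we get v(t) = -12·t^2 + 6·t + 2. Finding the antiderivative of v(t) and using x(0) = -3: x(t) = -4·t^3 + 3·t^2 + 2·t - 3. We have position x(t) = -4·t^3 + 3·t^2 + 2·t - 3. Substituting t = 3: x(3) = -78.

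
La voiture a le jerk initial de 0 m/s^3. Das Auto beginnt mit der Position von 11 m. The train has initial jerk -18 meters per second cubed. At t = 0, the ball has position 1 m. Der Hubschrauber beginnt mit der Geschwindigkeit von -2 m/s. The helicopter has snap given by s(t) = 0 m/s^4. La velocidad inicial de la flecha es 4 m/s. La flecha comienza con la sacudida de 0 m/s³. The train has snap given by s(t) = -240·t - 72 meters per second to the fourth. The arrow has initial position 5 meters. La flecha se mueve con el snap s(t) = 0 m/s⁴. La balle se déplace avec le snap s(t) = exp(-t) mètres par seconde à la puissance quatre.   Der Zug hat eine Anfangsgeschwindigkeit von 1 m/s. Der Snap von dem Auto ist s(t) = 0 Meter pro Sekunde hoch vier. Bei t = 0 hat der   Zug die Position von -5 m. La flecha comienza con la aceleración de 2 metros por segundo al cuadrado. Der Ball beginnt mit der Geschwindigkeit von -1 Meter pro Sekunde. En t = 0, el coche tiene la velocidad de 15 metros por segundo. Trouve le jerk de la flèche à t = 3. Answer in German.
Wir müssen die Stammfunktion unserer Gleichung für den Snap s(t) = 0 1-mal finden. Die Stammfunktion von dem Snap, mit j(0) = 0, ergibt den Ruck: j(t) = 0. Wir haben den Ruck j(t) = 0. Durch Einsetzen von t = 3: j(3) = 0.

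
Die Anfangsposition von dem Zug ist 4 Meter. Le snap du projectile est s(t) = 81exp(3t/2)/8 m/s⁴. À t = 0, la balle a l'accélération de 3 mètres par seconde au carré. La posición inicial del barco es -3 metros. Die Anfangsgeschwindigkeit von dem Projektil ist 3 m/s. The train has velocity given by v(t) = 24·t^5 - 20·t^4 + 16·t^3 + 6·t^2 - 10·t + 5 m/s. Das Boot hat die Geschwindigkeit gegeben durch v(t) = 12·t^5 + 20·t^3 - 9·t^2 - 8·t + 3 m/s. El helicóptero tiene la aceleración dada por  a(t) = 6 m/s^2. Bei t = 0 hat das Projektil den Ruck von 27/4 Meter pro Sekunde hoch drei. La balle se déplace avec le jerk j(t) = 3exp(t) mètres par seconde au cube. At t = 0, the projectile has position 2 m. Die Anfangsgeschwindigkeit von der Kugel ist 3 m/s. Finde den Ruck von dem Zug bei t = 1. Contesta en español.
Para resolver esto, necesitamos tomar 2 derivadas de nuestra ecuación de la velocidad v(t) = 24·t^5 - 20·t^4 + 16·t^3 + 6·t^2 - 10·t + 5. Tomando d/dt de v(t), encontramos a(t) = 120·t^4 - 80·t^3 + 48·t^2 + 12·t - 10. Tomando d/dt de a(t), encontramos j(t) = 480·t^3 - 240·t^2 + 96·t + 12. De la ecuación de la sacudida j(t) = 480·t^3 - 240·t^2 + 96·t + 12, sustituimos t = 1 para obtener j = 348.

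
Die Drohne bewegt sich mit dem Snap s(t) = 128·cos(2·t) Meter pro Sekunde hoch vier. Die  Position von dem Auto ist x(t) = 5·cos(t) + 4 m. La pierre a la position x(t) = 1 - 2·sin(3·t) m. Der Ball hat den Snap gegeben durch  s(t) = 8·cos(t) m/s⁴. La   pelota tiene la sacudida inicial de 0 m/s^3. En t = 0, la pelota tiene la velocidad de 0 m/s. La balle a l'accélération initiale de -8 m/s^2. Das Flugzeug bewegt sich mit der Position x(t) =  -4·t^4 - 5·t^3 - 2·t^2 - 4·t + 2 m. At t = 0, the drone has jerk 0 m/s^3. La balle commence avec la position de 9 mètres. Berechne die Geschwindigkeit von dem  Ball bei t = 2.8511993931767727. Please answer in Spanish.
Debemos encontrar la antiderivada de nuestra ecuación del snap s(t) = 8·cos(t) 3 veces. Tomando ∫s(t)dt y aplicando j(0) = 0, encontramos j(t) = 8·sin(t). La antiderivada de la sacudida, con a(0) = -8, da la aceleración: a(t) = -8·cos(t). La integral de la aceleración, con v(0) = 0, da la velocidad: v(t) = -8·sin(t). Tenemos la velocidad v(t) = -8·sin(t). Sustituyendo t = 2.8511993931767727: v(2.8511993931767727) = -2.29063233892471.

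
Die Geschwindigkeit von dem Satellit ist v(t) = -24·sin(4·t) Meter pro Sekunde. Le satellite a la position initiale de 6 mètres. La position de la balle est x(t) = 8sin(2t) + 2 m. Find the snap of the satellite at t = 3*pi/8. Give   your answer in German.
Um dies zu lösen, müssen wir 3 Ableitungen unserer Gleichung für die Geschwindigkeit v(t) = -24·sin(4·t) nehmen. Die Ableitung von der Geschwindigkeit ergibt die Beschleunigung: a(t) = -96·cos(4·t). Die Ableitung von der Beschleunigung ergibt den Ruck: j(t) = 384·sin(4·t). Durch Ableiten von dem Ruck erhalten wir den Snap: s(t) = 1536·cos(4·t). Aus der Gleichung für den Snap s(t) = 1536·cos(4·t), setzen wir t = 3*pi/8 ein und erhalten s = 0.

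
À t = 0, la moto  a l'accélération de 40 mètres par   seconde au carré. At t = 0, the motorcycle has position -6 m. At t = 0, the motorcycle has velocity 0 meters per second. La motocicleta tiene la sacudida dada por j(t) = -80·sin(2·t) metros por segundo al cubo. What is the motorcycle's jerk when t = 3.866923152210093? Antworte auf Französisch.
En utilisant j(t) = -80·sin(2·t) et en substituant t = 3.866923152210093, nous trouvons j = -79.4233940930453.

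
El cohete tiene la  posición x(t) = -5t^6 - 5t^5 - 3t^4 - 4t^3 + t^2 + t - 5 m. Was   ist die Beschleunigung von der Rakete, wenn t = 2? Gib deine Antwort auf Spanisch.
Partiendo de la posición x(t) = -5·t^6 - 5·t^5 - 3·t^4 - 4·t^3 + t^2 + t - 5, tomamos 2 derivadas. Tomando d/dt de x(t), encontramos v(t) = -30·t^5 - 25·t^4 - 12·t^3 - 12·t^2 + 2·t + 1. Tomando d/dt de v(t), encontramos a(t) = -150·t^4 - 100·t^3 - 36·t^2 - 24·t + 2. Usando a(t) = -150·t^4 - 100·t^3 - 36·t^2 - 24·t + 2 y sustituyendo t = 2, encontramos a = -3390.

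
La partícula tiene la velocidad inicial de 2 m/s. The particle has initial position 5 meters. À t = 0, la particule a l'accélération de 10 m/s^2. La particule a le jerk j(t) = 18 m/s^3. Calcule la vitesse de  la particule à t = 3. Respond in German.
Wir müssen die Stammfunktion unserer Gleichung für den Ruck j(t) = 18 2-mal finden. Das Integral von dem Ruck ist die Beschleunigung. Mit a(0) = 10 erhalten wir a(t) = 18·t + 10. Die Stammfunktion von der Beschleunigung, mit v(0) = 2, ergibt die Geschwindigkeit: v(t) = 9·t^2 + 10·t + 2. Aus der Gleichung für die Geschwindigkeit v(t) = 9·t^2 + 10·t + 2, setzen wir t = 3 ein und erhalten v = 113.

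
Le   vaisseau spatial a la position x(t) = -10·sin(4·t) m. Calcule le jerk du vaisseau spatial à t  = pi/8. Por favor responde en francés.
En partant de la position x(t) = -10·sin(4·t), nous prenons 3 dérivées. La dérivée de la position donne la vitesse: v(t) = -40·cos(4·t). En dérivant la vitesse, nous obtenons l'accélération: a(t) = 160·sin(4·t). En dérivant l'accélération, nous obtenons le jerk: j(t) = 640·cos(4·t). De l'équation du jerk j(t) = 640·cos(4·t), nous substituons t = pi/8 pour obtenir j = 0.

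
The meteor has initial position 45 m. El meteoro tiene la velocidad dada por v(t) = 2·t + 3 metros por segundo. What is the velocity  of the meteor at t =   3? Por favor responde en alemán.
Aus der Gleichung für die Geschwindigkeit v(t) = 2·t + 3, setzen wir t = 3 ein und erhalten v = 9.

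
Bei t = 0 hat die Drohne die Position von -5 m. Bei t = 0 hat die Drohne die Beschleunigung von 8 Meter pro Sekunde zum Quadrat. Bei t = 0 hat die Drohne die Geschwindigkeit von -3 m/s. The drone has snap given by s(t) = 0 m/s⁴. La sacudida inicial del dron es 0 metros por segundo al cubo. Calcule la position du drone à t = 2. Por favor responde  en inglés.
We must find the antiderivative of our snap equation s(t) = 0 4 times. Taking ∫s(t)dt and applying j(0) = 0, we find j(t) = 0. The integral of jerk is acceleration. Using a(0) = 8, we get a(t) = 8. The antiderivative of acceleration is velocity. Using v(0) = -3, we get v(t) = 8·t - 3. The antiderivative of velocity is position. Using x(0) = -5, we get x(t) = 4·t^2 - 3·t - 5. Using x(t) = 4·t^2 - 3·t - 5 and substituting t = 2, we find x = 5.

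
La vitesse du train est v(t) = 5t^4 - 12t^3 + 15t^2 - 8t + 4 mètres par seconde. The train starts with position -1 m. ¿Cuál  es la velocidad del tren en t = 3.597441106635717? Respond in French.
De l'équation de la vitesse v(t) = 5·t^4 - 12·t^3 + 15·t^2 - 8·t + 4, nous substituons t = 3.597441106635717 pour obtenir v = 448.088027814264.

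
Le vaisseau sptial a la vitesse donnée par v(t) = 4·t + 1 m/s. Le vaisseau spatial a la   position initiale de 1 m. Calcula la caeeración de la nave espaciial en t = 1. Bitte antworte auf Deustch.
Wir müssen unsere Gleichung für die Geschwindigkeit v(t) = 4·t + 1 1-mal ableiten. Durch Ableiten von der Geschwindigkeit erhalten wir die Beschleunigung: a(t) = 4. Mit a(t) = 4 und Einsetzen von t = 1, finden wir a = 4.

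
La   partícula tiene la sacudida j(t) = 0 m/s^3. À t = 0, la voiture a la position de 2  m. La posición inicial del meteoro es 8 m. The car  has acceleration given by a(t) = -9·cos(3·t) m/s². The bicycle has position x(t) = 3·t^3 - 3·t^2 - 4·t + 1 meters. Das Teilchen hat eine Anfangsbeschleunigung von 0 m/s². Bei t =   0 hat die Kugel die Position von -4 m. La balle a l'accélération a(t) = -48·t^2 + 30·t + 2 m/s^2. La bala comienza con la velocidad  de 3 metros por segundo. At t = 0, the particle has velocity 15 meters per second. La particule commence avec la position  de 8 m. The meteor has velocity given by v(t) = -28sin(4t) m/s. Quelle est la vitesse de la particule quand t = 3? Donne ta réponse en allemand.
Wir müssen die Stammfunktion unserer Gleichung für den Ruck j(t) = 0 2-mal finden. Durch Integration von dem Ruck und Verwendung der Anfangsbedingung a(0) = 0, erhalten wir a(t) = 0. Das Integral von der Beschleunigung, mit v(0) = 15, ergibt die Geschwindigkeit: v(t) = 15. Mit v(t) = 15 und Einsetzen von t = 3, finden wir v = 15.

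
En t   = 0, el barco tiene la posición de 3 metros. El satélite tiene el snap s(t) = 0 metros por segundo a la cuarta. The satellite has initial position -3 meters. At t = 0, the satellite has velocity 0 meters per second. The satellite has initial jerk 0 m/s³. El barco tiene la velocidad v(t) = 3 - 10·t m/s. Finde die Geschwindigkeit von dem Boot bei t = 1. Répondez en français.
Nous avons la vitesse v(t) = 3 - 10·t. En substituant t = 1: v(1) = -7.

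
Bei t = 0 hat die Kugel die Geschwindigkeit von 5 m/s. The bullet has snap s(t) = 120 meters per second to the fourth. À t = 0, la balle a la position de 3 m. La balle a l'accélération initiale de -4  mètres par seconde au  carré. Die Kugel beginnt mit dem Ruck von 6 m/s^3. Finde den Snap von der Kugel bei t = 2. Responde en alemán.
Aus der Gleichung für den Snap s(t) = 120, setzen wir t = 2 ein und erhalten s = 120.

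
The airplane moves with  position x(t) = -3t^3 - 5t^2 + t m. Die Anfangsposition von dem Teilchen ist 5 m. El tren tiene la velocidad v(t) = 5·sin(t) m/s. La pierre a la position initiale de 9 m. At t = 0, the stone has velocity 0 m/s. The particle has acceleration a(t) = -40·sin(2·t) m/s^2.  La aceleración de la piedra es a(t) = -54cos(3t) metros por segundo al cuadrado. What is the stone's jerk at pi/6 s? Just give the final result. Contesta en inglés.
j(pi/6) = 162.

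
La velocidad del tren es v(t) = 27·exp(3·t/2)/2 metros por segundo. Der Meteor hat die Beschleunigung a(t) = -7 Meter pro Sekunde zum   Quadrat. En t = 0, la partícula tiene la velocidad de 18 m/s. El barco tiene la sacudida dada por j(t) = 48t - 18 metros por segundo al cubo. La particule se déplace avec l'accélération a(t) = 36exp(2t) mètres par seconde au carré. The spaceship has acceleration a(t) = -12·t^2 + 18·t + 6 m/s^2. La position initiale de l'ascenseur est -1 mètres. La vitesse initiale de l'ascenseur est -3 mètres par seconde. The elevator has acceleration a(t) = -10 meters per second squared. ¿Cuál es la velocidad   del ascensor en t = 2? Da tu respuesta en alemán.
Wir müssen die Stammfunktion unserer Gleichung für die Beschleunigung a(t) = -10 1-mal finden. Die Stammfunktion von der Beschleunigung ist die Geschwindigkeit. Mit v(0) = -3 erhalten wir v(t) = -10·t - 3. Mit v(t) = -10·t - 3 und Einsetzen von t = 2, finden wir v = -23.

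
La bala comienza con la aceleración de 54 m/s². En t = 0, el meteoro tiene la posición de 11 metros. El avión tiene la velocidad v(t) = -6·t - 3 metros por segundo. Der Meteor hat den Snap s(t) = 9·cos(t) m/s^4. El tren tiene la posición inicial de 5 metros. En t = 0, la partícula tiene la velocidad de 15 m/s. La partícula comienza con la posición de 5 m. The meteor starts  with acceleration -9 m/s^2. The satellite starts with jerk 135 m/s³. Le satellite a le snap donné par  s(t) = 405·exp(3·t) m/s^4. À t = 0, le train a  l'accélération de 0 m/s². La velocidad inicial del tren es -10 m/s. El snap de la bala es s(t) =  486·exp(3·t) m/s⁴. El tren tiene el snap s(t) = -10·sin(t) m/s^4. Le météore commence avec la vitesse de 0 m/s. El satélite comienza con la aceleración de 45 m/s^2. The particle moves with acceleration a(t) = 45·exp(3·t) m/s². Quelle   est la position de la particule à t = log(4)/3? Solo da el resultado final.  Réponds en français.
La réponse est 20.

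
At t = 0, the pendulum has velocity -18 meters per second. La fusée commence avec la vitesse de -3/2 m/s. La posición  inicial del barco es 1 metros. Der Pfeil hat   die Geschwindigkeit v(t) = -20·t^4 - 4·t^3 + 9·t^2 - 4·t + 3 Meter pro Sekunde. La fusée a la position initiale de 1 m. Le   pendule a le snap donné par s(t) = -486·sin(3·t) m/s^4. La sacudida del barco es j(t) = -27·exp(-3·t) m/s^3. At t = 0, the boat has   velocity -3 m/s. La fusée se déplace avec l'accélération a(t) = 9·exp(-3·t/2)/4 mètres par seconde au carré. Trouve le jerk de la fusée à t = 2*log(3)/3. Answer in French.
Nous devons dériver notre équation de l'accélération a(t) = 9·exp(-3·t/2)/4 1 fois. En dérivant l'accélération, nous obtenons le jerk: j(t) = -27·exp(-3·t/2)/8. En utilisant j(t) = -27·exp(-3·t/2)/8 et en substituant t = 2*log(3)/3, nous trouvons j = -9/8.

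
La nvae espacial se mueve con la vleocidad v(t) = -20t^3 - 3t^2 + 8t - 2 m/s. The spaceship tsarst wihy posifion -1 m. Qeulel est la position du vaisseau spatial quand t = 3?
Nous devons intégrer notre équation de la vitesse v(t) = -20·t^3 - 3·t^2 + 8·t - 2 1 fois. En intégrant la vitesse et en utilisant la condition initiale x(0) = -1, nous obtenons x(t) = -5·t^4 - t^3 + 4·t^2 - 2·t - 1. Nous avons la position x(t) = -5·t^4 - t^3 + 4·t^2 - 2·t - 1. En substituant t = 3: x(3) = -403.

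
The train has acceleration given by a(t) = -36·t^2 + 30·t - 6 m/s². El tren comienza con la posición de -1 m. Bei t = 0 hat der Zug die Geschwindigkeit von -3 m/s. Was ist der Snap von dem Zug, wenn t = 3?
Ausgehend von der Beschleunigung a(t) = -36·t^2 + 30·t - 6, nehmen wir 2 Ableitungen. Mit d/dt von a(t) finden wir j(t) = 30 - 72·t. Durch Ableiten von dem Ruck erhalten wir den Snap: s(t) = -72. Mit s(t) = -72 und Einsetzen von t = 3, finden wir s = -72.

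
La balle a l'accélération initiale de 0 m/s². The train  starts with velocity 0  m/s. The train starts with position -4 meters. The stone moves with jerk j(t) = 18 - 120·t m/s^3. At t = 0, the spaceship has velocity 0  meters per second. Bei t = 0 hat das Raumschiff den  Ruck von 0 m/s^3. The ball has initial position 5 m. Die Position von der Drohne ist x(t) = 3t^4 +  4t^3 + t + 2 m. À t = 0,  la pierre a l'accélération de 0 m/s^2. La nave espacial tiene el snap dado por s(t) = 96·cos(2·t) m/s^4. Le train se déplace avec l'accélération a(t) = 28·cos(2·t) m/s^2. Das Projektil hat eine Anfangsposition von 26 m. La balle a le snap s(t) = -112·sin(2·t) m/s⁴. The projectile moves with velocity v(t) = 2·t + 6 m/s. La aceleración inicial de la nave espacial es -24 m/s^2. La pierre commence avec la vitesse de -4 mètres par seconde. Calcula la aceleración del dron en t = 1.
Para resolver esto, necesitamos tomar 2 derivadas de nuestra ecuación de la posición x(t) = 3·t^4 + 4·t^3 + t + 2. Tomando d/dt de x(t), encontramos v(t) = 12·t^3 + 12·t^2 + 1. La derivada de la velocidad da la aceleración: a(t) = 36·t^2 + 24·t. Usando a(t) = 36·t^2 + 24·t y sustituyendo t = 1, encontramos a = 60.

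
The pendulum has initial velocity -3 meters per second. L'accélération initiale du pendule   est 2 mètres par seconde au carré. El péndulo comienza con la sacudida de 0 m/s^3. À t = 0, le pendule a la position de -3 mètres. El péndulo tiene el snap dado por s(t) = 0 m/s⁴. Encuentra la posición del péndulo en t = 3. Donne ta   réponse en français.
Pour résoudre ceci, nous devons prendre 4 intégrales de notre équation du snap s(t) = 0. En intégrant le snap et en utilisant la condition initiale j(0) = 0, nous obtenons j(t) = 0. En prenant ∫j(t)dt et en appliquant a(0) = 2, nous trouvons a(t) = 2. En intégrant l'accélération et en utilisant la condition initiale v(0) = -3, nous obtenons v(t) = 2·t - 3. La primitive de la vitesse est la position. En utilisant x(0) = -3, nous obtenons x(t) = t^2 - 3·t - 3. Nous avons la position x(t) = t^2 - 3·t - 3. En substituant t = 3: x(3) = -3.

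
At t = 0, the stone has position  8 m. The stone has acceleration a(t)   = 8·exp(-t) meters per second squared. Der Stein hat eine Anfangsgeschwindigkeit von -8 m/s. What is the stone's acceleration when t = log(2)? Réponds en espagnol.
Tenemos la aceleración a(t) = 8·exp(-t). Sustituyendo t = log(2): a(log(2)) = 4.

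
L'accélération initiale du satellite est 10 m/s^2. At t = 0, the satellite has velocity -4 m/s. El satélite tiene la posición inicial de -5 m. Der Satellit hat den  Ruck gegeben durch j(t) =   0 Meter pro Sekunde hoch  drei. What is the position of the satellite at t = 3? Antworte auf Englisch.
We need to integrate our jerk equation j(t) = 0 3 times. Taking ∫j(t)dt and applying a(0) = 10, we find a(t) = 10. The antiderivative of acceleration is velocity. Using v(0) = -4, we get v(t) = 10·t - 4. Taking ∫v(t)dt and applying x(0) = -5, we find x(t) = 5·t^2 - 4·t - 5. Using x(t) = 5·t^2 - 4·t - 5 and substituting t = 3, we find x = 28.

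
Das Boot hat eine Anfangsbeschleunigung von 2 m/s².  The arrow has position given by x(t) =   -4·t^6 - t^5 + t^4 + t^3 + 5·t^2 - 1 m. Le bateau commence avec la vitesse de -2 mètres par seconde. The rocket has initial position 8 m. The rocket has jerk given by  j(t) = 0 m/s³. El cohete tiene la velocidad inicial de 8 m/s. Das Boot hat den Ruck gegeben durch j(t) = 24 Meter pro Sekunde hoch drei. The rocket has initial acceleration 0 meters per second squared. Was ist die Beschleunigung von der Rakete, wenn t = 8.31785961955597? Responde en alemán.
Wir müssen unsere Gleichung für den Ruck j(t) = 0 1-mal integrieren. Das Integral von dem Ruck, mit a(0) = 0, ergibt die Beschleunigung: a(t) = 0. Aus der Gleichung für die Beschleunigung a(t) = 0, setzen wir t = 8.31785961955597 ein und erhalten a = 0.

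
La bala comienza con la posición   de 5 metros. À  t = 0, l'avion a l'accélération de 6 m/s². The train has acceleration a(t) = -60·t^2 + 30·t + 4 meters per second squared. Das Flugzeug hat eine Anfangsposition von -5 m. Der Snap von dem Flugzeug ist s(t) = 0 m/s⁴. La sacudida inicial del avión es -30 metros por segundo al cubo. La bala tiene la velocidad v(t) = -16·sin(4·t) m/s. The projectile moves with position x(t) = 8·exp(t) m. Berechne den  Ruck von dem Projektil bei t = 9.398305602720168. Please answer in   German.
Wir müssen unsere Gleichung für die Position x(t) = 8·exp(t) 3-mal ableiten. Die Ableitung von der Position ergibt die Geschwindigkeit: v(t) = 8·exp(t). Die Ableitung von der Geschwindigkeit ergibt die Beschleunigung: a(t) = 8·exp(t). Durch Ableiten von der Beschleunigung erhalten wir den Ruck: j(t) = 8·exp(t). Aus der Gleichung für den Ruck j(t) = 8·exp(t), setzen wir t = 9.398305602720168 ein und erhalten j = 96543.3244300484.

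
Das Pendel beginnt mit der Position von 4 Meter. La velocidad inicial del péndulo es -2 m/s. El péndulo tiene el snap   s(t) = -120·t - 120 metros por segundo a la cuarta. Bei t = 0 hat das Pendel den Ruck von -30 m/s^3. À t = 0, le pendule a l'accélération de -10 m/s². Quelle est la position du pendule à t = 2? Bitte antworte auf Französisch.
Nous devons trouver l'intégrale de notre équation du snap s(t) = -120·t - 120 4 fois. En prenant ∫s(t)dt et en appliquant j(0) = -30, nous trouvons j(t) = -60·t^2 - 120·t - 30. L'intégrale du jerk est l'accélération. En utilisant a(0) = -10, nous obtenons a(t) = -20·t^3 - 60·t^2 - 30·t - 10. En intégrant l'accélération et en utilisant la condition initiale v(0) = -2, nous obtenons v(t) = -5·t^4 - 20·t^3 - 15·t^2 - 10·t - 2. En intégrant la vitesse et en utilisant la condition initiale x(0) = 4, nous obtenons x(t) = -t^5 - 5·t^4 - 5·t^3 - 5·t^2 - 2·t + 4. En utilisant x(t) = -t^5 - 5·t^4 - 5·t^3 - 5·t^2 - 2·t + 4 et en substituant t = 2, nous trouvons x = -172.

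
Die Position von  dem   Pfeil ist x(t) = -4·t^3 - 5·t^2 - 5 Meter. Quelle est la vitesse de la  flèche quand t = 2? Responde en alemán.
Wir müssen unsere Gleichung für die Position x(t) = -4·t^3 - 5·t^2 - 5 1-mal ableiten. Mit d/dt von x(t) finden wir v(t) = -12·t^2 - 10·t. Wir haben die Geschwindigkeit v(t) = -12·t^2 - 10·t. Durch Einsetzen von t = 2: v(2) = -68.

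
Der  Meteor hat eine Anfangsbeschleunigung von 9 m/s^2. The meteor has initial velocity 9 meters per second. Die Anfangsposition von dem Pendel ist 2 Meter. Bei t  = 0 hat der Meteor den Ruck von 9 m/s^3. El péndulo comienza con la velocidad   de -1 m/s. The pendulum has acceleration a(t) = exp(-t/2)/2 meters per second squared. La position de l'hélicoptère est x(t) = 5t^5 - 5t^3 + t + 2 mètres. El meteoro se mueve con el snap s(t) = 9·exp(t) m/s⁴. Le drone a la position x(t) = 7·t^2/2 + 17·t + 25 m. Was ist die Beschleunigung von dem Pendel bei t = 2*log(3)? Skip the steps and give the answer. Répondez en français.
La réponse est 1/6.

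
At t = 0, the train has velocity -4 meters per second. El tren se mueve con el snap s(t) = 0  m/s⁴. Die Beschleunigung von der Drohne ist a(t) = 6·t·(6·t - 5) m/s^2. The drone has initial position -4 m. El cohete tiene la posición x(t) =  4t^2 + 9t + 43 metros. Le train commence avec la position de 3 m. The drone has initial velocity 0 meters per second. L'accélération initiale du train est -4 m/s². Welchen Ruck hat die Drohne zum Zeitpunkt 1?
Um dies zu lösen, müssen wir 1 Ableitung unserer Gleichung für die Beschleunigung a(t) = 6·t·(6·t - 5) nehmen. Mit d/dt von a(t) finden wir j(t) = 72·t - 30. Aus der Gleichung für den Ruck j(t) = 72·t - 30, setzen wir t = 1 ein und erhalten j = 42.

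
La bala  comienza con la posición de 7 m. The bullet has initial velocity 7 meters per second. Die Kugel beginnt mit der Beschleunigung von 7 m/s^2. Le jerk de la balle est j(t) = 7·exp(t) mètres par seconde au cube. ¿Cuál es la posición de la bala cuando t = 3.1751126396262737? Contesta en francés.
Pour résoudre ceci, nous devons prendre 3 intégrales de notre équation du jerk j(t) = 7·exp(t). L'intégrale du jerk est l'accélération. En utilisant a(0) = 7, nous obtenons a(t) = 7·exp(t). La primitive de l'accélération, avec v(0) = 7, donne la vitesse: v(t) = 7·exp(t). L'intégrale de la vitesse, avec x(0) = 7, donne la position: x(t) = 7·exp(t). En utilisant x(t) = 7·exp(t) et en substituant t = 3.1751126396262737, nous trouvons x = 167.506605897517.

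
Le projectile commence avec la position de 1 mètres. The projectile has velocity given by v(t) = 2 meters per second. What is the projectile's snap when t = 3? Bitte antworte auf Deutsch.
Ausgehend von der Geschwindigkeit v(t) = 2, nehmen wir 3 Ableitungen. Durch Ableiten von der Geschwindigkeit erhalten wir die Beschleunigung: a(t) = 0. Durch Ableiten von der Beschleunigung erhalten wir den Ruck: j(t) = 0. Mit d/dt von j(t) finden wir s(t) = 0. Mit s(t) = 0 und Einsetzen von t = 3, finden wir s = 0.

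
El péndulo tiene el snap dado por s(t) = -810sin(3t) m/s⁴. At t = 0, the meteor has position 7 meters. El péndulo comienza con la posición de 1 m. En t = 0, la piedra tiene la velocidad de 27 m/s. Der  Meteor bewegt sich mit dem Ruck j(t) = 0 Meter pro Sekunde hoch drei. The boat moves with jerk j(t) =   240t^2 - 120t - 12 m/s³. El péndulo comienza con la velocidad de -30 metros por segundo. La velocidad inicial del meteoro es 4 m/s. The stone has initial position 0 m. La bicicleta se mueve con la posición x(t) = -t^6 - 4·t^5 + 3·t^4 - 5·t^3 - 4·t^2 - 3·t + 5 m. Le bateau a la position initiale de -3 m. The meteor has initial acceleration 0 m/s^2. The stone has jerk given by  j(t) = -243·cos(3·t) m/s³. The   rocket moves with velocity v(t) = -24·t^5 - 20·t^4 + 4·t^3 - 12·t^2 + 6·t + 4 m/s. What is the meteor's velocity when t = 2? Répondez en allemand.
Um dies zu lösen, müssen wir 2 Stammfunktionen unserer Gleichung für den Ruck j(t) = 0 finden. Mit ∫j(t)dt und Anwendung von a(0) = 0, finden wir a(t) = 0. Durch Integration von der Beschleunigung und Verwendung der Anfangsbedingung v(0) = 4, erhalten wir v(t) = 4. Mit v(t) = 4 und Einsetzen von t = 2, finden wir v = 4.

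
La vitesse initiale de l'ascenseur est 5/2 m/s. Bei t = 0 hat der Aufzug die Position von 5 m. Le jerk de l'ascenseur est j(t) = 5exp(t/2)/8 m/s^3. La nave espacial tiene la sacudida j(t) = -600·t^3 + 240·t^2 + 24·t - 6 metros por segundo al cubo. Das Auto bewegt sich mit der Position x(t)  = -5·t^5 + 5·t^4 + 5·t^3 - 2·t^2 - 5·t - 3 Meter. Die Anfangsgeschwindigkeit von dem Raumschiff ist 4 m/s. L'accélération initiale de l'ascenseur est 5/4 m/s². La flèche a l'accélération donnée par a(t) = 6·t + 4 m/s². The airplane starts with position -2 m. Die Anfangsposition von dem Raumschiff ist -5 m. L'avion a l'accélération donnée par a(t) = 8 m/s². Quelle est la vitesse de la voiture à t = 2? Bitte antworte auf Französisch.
En partant de la position x(t) = -5·t^5 + 5·t^4 + 5·t^3 - 2·t^2 - 5·t - 3, nous prenons 1 dérivée. En prenant d/dt de x(t), nous trouvons v(t) = -25·t^4 + 20·t^3 + 15·t^2 - 4·t - 5. De l'équation de la vitesse v(t) = -25·t^4 + 20·t^3 + 15·t^2 - 4·t - 5, nous substituons t = 2 pour obtenir v = -193.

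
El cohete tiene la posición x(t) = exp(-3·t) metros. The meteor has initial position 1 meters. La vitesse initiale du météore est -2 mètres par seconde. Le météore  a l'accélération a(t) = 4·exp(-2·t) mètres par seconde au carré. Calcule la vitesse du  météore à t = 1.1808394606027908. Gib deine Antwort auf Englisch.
We need to integrate our acceleration equation a(t) = 4·exp(-2·t) 1 time. Integrating acceleration and using the initial condition v(0) = -2, we get v(t) = -2·exp(-2·t). From the given velocity equation v(t) = -2·exp(-2·t), we substitute t = 1.1808394606027908 to get v = -0.188523664163297.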